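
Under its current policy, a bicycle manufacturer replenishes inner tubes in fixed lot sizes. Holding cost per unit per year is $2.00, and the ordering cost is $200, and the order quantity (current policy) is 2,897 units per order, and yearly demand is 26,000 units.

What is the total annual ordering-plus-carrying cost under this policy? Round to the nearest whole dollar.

$4,692

Ordering: D/Q × S = 26,000/2,897 × $200 = $1,794.96
Holding:  Q/2 × H = 2,897/2 × $2 = $2,897.00
Total = $1,794.96 + $2,897.00 = $4,691.96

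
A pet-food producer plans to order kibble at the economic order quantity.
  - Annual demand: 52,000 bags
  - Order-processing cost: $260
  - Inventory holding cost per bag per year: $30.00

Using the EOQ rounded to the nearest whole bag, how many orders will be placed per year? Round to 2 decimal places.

2DS/H = 2·52,000·260/30 = 901,333.33
EOQ = √901,333.33 ≈ 949.39 → Q = 949
Orders per year = D/Q = 52,000 / 949 = 54.795

54.79 orders per year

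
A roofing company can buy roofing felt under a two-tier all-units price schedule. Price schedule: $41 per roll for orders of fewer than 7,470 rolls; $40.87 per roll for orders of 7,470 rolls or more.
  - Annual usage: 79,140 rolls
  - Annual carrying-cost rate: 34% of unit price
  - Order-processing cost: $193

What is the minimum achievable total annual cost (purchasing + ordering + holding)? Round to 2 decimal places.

$3,265,375.88

H₁ = 34%×$41 = $13.9400;  H₂ = 34%×$40.87 = $13.8958
EOQ₁ = √(2×79,140×193/13.9400) = 1,480.34  (< 7,470, feasible at tier 1)
EOQ₂ = √(2×79,140×193/13.8958) = 1,482.69  (< 7,470 → use Q = 7,470 at tier-2 price)
TC(tier 1 (EOQ₁), Q≈1,480.3) = $3,265,375.88
TC(tier 2, Q≈7,470.0) = $3,288,397.33
Minimum at tier 1 (EOQ₁): $3,265,375.88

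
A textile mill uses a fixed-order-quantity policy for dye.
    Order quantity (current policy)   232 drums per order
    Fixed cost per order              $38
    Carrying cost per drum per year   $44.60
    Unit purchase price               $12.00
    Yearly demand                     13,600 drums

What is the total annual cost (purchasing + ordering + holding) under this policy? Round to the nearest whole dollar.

$170,601

Ordering: D/Q × S = 13,600/232 × $38 = $2,227.59
Holding:  Q/2 × H = 232/2 × $44.6 = $5,173.60
Purchase cost = D·C = 13,600 × 12 = $163,200.00
Total = $2,227.59 + $5,173.60 + $163,200.00 = $170,601.19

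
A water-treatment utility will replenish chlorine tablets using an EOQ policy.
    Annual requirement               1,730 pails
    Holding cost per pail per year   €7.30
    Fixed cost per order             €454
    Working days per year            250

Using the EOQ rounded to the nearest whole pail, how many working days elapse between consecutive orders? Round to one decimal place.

67.1 days

2DS/H = 2·1,730·454/7.3 = 215,183.56
EOQ = √215,183.56 ≈ 463.88 → Q = 464 pails
Cycle time = (working days × Q)/D = (250 × 464) / 1,730 = 67.052 days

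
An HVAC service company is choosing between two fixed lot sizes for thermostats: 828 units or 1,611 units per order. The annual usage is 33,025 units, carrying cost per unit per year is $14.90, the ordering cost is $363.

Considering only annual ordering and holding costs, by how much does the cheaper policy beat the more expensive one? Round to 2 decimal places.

$1,203.61

For each Q, cost = (D/Q)·S + (Q/2)·H.
TC(828) = (33,025/828)×363 + (828/2)×14.9 = $20,646.95
TC(1,611) = (33,025/1,611)×363 + (1,611/2)×14.9 = $19,443.34
|ΔTC| = |$20,646.95 − $19,443.34| = $1,203.61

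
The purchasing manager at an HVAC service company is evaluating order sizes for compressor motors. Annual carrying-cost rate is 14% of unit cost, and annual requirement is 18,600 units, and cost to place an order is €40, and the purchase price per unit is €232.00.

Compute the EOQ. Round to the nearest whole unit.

214 units

Carrying cost H = €232 × 14% = €32.4800/unit/yr
Q* = √(2·D·S / H) = √(2·18,600·40 / 32.48) = √45,812.8 ≈ 214.04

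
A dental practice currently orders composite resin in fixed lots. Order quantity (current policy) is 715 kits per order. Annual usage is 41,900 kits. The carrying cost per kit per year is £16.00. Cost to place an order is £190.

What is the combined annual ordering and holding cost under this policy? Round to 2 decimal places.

Annual ordering cost = (D/Q)·S = (41,900/715) × 190 = £11,134.27
Annual holding cost  = (Q/2)·H = (715/2) × 16 = £5,720.00
Total = £11,134.27 + £5,720.00 = £16,854.27

£16,854.27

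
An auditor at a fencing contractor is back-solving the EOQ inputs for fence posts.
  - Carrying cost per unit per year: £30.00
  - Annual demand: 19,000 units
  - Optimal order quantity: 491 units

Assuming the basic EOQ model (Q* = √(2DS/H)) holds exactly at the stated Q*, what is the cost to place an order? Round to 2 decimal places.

Since Q* = (2DS/H)^½, squaring gives Q*²·H = 2DS.
S = Q²H / (2D) = 491² × 30 / (2 × 19,000) = 190.3271

£190.33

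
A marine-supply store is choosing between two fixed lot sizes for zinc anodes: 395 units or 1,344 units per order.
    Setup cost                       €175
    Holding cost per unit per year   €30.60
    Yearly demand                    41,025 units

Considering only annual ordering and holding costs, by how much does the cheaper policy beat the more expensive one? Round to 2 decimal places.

TC(Q) = (D/Q)S + (Q/2)H
TC(395) = (41,025/395)×175 + (395/2)×30.6 = €24,219.13
TC(1,344) = (41,025/1,344)×175 + (1,344/2)×30.6 = €25,905.00
Cheaper: Q = 395.  Difference = €1,685.86

€1,685.86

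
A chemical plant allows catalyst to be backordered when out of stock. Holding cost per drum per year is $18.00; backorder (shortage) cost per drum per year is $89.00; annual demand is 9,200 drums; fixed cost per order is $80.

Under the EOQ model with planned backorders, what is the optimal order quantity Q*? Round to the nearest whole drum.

314 drums

Q* = √(2DS/H) · √((H + b)/b)
   = √(2 × 9,200 × 80 / 18) · √((18 + 89) / 89)
   = 285.968 × 1.0965 ≈ 313.56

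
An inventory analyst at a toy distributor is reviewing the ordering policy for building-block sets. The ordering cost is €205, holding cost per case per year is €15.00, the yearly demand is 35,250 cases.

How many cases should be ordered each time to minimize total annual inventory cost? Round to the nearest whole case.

982 cases

EOQ = √(2DS/H) = √(2 × 35,250 × 205 / 15)
    = √(963,500.00) ≈ 981.58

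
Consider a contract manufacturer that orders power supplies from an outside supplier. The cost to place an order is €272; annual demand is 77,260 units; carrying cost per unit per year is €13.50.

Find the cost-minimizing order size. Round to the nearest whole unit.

2DS/H = 2·77,260·272/13.5 = 3,113,291.85
EOQ = √3,113,291.85 ≈ 1,764.45

1,764 units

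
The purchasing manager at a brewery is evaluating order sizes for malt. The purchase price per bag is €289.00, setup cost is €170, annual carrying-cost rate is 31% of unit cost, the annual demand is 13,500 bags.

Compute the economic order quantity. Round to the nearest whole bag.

226 bags

Carrying cost H = €289 × 31% = €89.5900/bag/yr
2DS/H = 2·13,500·170/89.59 = 51,233.40
EOQ = √51,233.40 ≈ 226.35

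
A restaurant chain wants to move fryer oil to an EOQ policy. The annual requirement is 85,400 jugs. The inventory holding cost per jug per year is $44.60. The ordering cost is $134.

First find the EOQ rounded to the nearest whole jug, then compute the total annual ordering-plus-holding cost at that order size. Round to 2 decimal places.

$31,949.48

EOQ = √(2DS/H) = √(2 × 85,400 × 134 / 44.6)
    = √(513,165.92) ≈ 716.36 → Q = 716 jugs
Orders/yr = 85,400/716 = 119.274; ordering cost = 119.274 × $134 = $15,982.68
Average inventory = 716/2 = 358; holding cost = 358 × $44.6 = $15,966.80
Total = $15,982.68 + $15,966.80 = $31,949.48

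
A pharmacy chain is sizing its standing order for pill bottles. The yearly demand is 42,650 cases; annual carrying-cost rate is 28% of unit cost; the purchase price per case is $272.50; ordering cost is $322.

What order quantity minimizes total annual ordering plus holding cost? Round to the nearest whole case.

Holding cost per case per year: H = 28% × $272.5 = $76.3000
2DS/H = 2·42,650·322/76.3 = 359,981.65
EOQ = √359,981.65 ≈ 599.98

600 cases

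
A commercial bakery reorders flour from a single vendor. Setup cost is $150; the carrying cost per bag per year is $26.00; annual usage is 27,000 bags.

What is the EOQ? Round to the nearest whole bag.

Q* = √(2·D·S / H) = √(2·27,000·150 / 26) = √311,538.5 ≈ 558.16

558 bags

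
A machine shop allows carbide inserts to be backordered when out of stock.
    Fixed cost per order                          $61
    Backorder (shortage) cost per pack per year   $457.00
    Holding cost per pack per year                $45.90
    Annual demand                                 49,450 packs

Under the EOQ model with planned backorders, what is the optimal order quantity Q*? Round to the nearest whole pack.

Q* = √(2DS/H) · √((H + b)/b)
   = √(2 × 49,450 × 61 / 45.9) · √((45.9 + 457) / 457)
   = 362.541 × 1.0490 ≈ 380.31

380 packs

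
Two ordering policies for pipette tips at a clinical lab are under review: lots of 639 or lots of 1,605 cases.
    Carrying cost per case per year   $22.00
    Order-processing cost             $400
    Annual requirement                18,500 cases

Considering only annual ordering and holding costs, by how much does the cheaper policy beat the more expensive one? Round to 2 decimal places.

Annual cost at Q: ordering D·S/Q plus holding Q·H/2.
TC(639) = (18,500/639)×400 + (639/2)×22 = $18,609.59
TC(1,605) = (18,500/1,605)×400 + (1,605/2)×22 = $22,265.59
Lots of 639 are cheaper by $3,656.00.

$3,656.00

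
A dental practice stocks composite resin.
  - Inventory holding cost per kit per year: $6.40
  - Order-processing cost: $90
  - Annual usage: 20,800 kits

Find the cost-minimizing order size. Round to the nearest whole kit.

2DS/H = 2·20,800·90/6.4 = 585,000.00
EOQ = √585,000.00 ≈ 764.85

765 kits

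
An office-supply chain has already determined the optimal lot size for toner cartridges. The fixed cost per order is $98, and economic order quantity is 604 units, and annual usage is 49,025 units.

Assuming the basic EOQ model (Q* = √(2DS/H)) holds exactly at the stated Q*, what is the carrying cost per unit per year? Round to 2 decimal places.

From Q* = √(2DS/H) ⇒ Q*² = 2DS/H.
H = 2DS / Q² = 2 × 49,025 × 98 / 604² = 26.3390

$26.34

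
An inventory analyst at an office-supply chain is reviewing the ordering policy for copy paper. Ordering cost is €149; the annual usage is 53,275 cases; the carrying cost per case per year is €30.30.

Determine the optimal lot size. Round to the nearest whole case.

Optimal lot size Q* = (2 × 53,275 × €149 / €30.3)^½ ≈ 723.85

724 cases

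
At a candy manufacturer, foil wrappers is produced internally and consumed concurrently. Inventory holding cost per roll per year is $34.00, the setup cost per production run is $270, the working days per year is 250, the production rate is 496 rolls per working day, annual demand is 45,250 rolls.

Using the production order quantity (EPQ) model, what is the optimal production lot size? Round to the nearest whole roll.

1,064 rolls

d = 45,250/250 = 181.0000 rolls/day;  effective holding cost H(1 − d/p) = 34·(1 − 181.0000/496) = 21.59274
Q* = √(2DS / H_eff) = √(2·45,250·270 / 21.59274) ≈ 1,063.78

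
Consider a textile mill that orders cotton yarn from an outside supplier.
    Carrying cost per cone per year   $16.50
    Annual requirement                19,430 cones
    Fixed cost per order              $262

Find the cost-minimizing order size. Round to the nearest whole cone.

Optimal lot size Q* = (2 × 19,430 × $262 / $16.5)^½ ≈ 785.53

786 cones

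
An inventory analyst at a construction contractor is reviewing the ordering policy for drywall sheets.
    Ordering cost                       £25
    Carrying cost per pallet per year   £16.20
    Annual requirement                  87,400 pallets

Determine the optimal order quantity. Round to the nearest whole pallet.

2DS/H = 2·87,400·25/16.2 = 269,753.09
EOQ = √269,753.09 ≈ 519.38

519 pallets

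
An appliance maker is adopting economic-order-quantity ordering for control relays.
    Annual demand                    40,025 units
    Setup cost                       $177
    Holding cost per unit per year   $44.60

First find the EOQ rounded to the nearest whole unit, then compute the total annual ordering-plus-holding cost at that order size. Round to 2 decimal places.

$25,138.24

Optimal lot size Q* = (2 × 40,025 × $177 / $44.6)^½ ≈ 563.64 → Q = 564 units
Ordering: D/Q × S = 40,025/564 × $177 = $12,561.04
Holding:  Q/2 × H = 564/2 × $44.6 = $12,577.20
Total = $12,561.04 + $12,577.20 = $25,138.24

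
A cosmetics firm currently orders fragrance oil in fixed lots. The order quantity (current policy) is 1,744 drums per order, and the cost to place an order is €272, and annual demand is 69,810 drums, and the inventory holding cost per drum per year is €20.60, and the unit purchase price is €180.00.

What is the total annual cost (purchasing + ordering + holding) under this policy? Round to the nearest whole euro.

Ordering: D/Q × S = 69,810/1,744 × €272 = €10,887.80
Holding:  Q/2 × H = 1,744/2 × €20.6 = €17,963.20
Purchase cost = D·C = 69,810 × 180 = €12,565,800.00
Total = €10,887.80 + €17,963.20 + €12,565,800.00 = €12,594,651.00

€12,594,651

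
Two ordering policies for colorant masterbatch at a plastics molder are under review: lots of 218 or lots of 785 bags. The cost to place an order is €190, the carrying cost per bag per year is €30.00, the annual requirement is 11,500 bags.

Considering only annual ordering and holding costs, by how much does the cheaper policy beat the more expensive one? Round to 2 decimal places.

For each Q, cost = (D/Q)·S + (Q/2)·H.
TC(218) = (11,500/218)×190 + (218/2)×30 = €13,292.94
TC(785) = (11,500/785)×190 + (785/2)×30 = €14,558.44
Lots of 218 are cheaper by €1,265.50.

€1,265.50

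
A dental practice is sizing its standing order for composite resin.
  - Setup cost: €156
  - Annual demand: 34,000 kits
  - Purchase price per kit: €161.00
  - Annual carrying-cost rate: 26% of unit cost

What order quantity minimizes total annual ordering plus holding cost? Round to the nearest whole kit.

503 kits

H = i·C = 0.26 × €161 = €41.8600 per kit-year
2DS/H = 2·34,000·156/41.86 = 253,416.15
EOQ = √253,416.15 ≈ 503.40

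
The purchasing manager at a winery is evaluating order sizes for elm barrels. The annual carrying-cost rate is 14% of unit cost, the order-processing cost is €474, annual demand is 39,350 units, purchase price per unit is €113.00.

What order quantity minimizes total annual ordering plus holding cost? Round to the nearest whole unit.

1,536 units

H = i·C = 0.14 × €113 = €15.8200 per unit-year
Optimal lot size Q* = (2 × 39,350 × €474 / €15.82)^½ ≈ 1,535.58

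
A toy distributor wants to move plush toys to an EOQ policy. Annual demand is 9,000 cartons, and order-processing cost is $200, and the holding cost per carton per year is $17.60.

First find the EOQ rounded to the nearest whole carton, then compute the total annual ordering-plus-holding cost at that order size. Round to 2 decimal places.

Optimal lot size Q* = (2 × 9,000 × $200 / $17.6)^½ ≈ 452.27 → Q = 452 cartons
Ordering: D/Q × S = 9,000/452 × $200 = $3,982.30
Holding:  Q/2 × H = 452/2 × $17.6 = $3,977.60
Total = $3,982.30 + $3,977.60 = $7,959.90

$7,959.90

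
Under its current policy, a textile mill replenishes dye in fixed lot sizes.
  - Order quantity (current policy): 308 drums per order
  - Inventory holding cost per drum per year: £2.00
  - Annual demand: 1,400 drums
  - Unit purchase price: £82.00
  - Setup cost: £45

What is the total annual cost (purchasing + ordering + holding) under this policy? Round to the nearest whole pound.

Orders/yr = 1,400/308 = 4.545; ordering cost = 4.545 × £45 = £204.55
Average inventory = 308/2 = 154; holding cost = 154 × £2 = £308.00
Purchase cost = D·C = 1,400 × 82 = £114,800.00
Total = £204.55 + £308.00 + £114,800.00 = £115,312.55

£115,313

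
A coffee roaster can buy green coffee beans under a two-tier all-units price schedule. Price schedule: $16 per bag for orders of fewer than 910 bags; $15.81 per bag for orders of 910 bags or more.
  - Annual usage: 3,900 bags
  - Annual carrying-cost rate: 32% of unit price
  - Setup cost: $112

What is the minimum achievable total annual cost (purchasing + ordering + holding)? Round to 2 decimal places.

$64,440.94

H₁ = 32%×$16 = $5.1200;  H₂ = 32%×$15.81 = $5.0592
EOQ₁ = √(2×3,900×112/5.1200) = 413.07  (< 910, feasible at tier 1)
EOQ₂ = √(2×3,900×112/5.0592) = 415.54  (< 910 → use Q = 910 at tier-2 price)
TC(tier 1 (EOQ₁), Q≈413.1) = $64,514.91
TC(tier 2, Q≈910.0) = $64,440.94
Minimum at tier 2: $64,440.94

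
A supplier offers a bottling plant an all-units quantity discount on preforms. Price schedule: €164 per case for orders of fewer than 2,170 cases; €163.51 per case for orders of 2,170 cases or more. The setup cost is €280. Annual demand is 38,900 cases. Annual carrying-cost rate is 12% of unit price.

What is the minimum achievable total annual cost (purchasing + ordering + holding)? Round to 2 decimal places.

€6,386,847.36

H₁ = 12%×€164 = €19.6800;  H₂ = 12%×€163.51 = €19.6212
EOQ₁ = √(2×38,900×280/19.6800) = 1,052.10  (< 2,170, feasible at tier 1)
EOQ₂ = √(2×38,900×280/19.6212) = 1,053.67  (< 2,170 → use Q = 2,170 at tier-2 price)
TC(tier 1 (EOQ₁), Q≈1,052.1) = €6,400,305.29
TC(tier 2, Q≈2,170.0) = €6,386,847.36
Minimum at tier 2: €6,386,847.36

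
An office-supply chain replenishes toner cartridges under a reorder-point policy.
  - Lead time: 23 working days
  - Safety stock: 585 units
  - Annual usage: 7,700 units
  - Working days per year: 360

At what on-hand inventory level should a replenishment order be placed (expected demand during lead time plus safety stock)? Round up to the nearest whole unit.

Daily demand d = 7,700 / 360 = 21.389 units/day
Demand during lead time = 21.389 × 23 = 491.94
Reorder point = 491.94 + 585 = 1,076.94 → round up

1,077 units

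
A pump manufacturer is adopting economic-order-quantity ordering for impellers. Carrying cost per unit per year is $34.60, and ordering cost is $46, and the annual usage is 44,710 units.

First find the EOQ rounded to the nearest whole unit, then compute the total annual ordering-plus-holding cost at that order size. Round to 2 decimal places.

$11,929.83

EOQ = √(2DS/H) = √(2 × 44,710 × 46 / 34.6)
    = √(118,882.08) ≈ 344.79 → Q = 345 units
Ordering: D/Q × S = 44,710/345 × $46 = $5,961.33
Holding:  Q/2 × H = 345/2 × $34.6 = $5,968.50
Total = $5,961.33 + $5,968.50 = $11,929.83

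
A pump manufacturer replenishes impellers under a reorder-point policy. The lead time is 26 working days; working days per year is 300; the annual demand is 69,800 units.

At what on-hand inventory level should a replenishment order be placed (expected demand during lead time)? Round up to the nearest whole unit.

Daily demand d = 69,800 / 300 = 232.667 units/day
Demand during lead time = 232.667 × 26 = 6,049.33
Reorder point = 6,049.33 → round up

6,050 units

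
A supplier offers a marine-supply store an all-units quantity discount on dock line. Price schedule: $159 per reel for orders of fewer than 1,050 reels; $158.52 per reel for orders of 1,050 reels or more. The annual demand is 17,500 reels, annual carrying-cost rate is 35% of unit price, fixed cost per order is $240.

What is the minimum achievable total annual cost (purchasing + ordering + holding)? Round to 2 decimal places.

H₁ = 35%×$159 = $55.6500;  H₂ = 35%×$158.52 = $55.4820
EOQ₁ = √(2×17,500×240/55.6500) = 388.51  (< 1,050, feasible at tier 1)
EOQ₂ = √(2×17,500×240/55.4820) = 389.10  (< 1,050 → use Q = 1,050 at tier-2 price)
TC(tier 1 (EOQ₁), Q≈388.5) = $2,804,120.82
TC(tier 2, Q≈1,050.0) = $2,807,228.05
Minimum at tier 1 (EOQ₁): $2,804,120.82

$2,804,120.82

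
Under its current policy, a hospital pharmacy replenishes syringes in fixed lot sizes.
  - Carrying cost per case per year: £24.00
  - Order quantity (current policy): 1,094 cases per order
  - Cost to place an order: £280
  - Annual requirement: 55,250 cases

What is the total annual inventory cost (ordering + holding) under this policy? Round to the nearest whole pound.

Orders/yr = 55,250/1,094 = 50.503; ordering cost = 50.503 × £280 = £14,140.77
Average inventory = 1,094/2 = 547; holding cost = 547 × £24 = £13,128.00
Total = £14,140.77 + £13,128.00 = £27,268.77

£27,269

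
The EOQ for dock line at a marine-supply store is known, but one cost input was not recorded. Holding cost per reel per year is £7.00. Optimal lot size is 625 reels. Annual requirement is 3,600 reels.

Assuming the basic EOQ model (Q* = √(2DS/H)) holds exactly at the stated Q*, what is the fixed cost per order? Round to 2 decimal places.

£379.77

From Q* = √(2DS/H) ⇒ Q*² = 2DS/H.
S = Q²H / (2D) = 625² × 7 / (2 × 3,600) = 379.7743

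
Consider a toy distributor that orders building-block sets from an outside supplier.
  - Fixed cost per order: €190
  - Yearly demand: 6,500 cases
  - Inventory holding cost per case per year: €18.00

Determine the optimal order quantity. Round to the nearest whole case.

370 cases

Q* = √(2·D·S / H) = √(2·6,500·190 / 18) = √137,222.2 ≈ 370.44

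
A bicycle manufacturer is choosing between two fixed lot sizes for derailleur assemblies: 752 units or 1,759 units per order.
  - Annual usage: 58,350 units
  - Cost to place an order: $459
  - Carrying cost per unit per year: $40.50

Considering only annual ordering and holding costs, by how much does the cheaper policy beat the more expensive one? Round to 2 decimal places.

Annual cost at Q: ordering D·S/Q plus holding Q·H/2.
TC(752) = (58,350/752)×459 + (752/2)×40.5 = $50,843.23
TC(1,759) = (58,350/1,759)×459 + (1,759/2)×40.5 = $50,845.82
Cheaper: Q = 752.  Difference = $2.59

$2.59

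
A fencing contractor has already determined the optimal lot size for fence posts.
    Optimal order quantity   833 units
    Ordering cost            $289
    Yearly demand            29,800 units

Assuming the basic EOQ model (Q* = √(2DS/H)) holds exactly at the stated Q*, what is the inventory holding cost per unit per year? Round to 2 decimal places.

$24.82

Since Q* = (2DS/H)^½, squaring gives Q*²·H = 2DS.
H = 2DS / Q² = 2 × 29,800 × 289 / 833² = 24.8230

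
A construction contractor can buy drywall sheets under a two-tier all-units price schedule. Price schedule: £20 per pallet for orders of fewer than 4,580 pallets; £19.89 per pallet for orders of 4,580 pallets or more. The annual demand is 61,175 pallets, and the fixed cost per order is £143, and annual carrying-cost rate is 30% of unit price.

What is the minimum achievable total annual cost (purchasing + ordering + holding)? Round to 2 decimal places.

H₁ = 30%×£20 = £6.0000;  H₂ = 30%×£19.89 = £5.9670
EOQ₁ = √(2×61,175×143/6.0000) = 1,707.63  (< 4,580, feasible at tier 1)
EOQ₂ = √(2×61,175×143/5.9670) = 1,712.35  (< 4,580 → use Q = 4,580 at tier-2 price)
TC(tier 1 (EOQ₁), Q≈1,707.6) = £1,233,745.79
TC(tier 2, Q≈4,580.0) = £1,232,345.23
Minimum at tier 2: £1,232,345.23

£1,232,345.23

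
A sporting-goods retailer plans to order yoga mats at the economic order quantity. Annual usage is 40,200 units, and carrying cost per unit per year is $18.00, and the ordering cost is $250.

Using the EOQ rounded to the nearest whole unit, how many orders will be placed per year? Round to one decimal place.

38.0 orders per year

Optimal lot size Q* = (2 × 40,200 × $250 / $18)^½ ≈ 1,056.72 → Q = 1,057
N = D/Q = 40,200/1,057 ≈ 38.032 orders/yr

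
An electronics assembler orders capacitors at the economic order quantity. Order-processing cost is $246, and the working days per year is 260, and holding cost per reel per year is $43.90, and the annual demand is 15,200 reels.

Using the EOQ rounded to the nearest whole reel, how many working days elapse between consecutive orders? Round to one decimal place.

Q* = √(2·D·S / H) = √(2·15,200·246 / 43.9) = √170,350.8 ≈ 412.74 → Q = 413 reels
Days between orders = 260 / (D/Q) = 260 / 36.804 ≈ 7.064

7.1 days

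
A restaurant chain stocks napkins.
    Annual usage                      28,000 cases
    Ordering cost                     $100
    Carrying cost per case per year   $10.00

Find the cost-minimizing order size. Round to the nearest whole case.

748 cases

EOQ = √(2DS/H) = √(2 × 28,000 × 100 / 10)
    = √(560,000.00) ≈ 748.33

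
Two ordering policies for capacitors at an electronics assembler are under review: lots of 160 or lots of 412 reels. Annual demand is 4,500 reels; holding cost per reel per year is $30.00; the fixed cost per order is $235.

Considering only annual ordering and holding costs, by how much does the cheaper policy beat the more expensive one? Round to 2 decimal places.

TC(Q) = (D/Q)S + (Q/2)H
TC(160) = (4,500/160)×235 + (160/2)×30 = $9,009.38
TC(412) = (4,500/412)×235 + (412/2)×30 = $8,746.75
Cheaper: Q = 412.  Difference = $262.63

$262.63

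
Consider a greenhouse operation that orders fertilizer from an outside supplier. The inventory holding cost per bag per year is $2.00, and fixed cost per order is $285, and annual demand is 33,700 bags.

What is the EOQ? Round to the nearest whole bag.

2DS/H = 2·33,700·285/2 = 9,604,500.00
EOQ = √9,604,500.00 ≈ 3,099.11

3,099 bags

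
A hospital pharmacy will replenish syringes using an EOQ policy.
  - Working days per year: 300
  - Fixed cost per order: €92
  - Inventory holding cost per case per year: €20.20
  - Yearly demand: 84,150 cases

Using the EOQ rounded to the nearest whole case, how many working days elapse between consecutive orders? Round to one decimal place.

EOQ = √(2DS/H) = √(2 × 84,150 × 92 / 20.2)
    = √(766,514.85) ≈ 875.51 → Q = 876 cases
T = Q/D × 300 days = 876/84,150 × 300 = 3.123 days

3.1 days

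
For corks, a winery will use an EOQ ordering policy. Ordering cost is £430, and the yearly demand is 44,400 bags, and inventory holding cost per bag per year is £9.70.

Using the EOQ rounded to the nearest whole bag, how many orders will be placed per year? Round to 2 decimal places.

Optimal lot size Q* = (2 × 44,400 × £430 / £9.7)^½ ≈ 1,984.06 → Q = 1,984
N = D/Q = 44,400/1,984 ≈ 22.379 orders/yr

22.38 orders per year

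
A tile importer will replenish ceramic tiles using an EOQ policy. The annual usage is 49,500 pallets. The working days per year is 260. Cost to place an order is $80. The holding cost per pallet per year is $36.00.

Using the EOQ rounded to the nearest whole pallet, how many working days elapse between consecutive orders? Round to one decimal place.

EOQ = √(2DS/H) = √(2 × 49,500 × 80 / 36)
    = √(220,000.00) ≈ 469.04 → Q = 469 pallets
Cycle time = (working days × Q)/D = (260 × 469) / 49,500 = 2.463 days

2.5 days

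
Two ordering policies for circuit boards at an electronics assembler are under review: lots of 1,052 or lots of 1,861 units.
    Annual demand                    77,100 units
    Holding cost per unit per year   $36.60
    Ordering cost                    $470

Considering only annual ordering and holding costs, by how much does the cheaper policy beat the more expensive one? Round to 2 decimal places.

$169.33

Annual cost at Q: ordering D·S/Q plus holding Q·H/2.
TC(1,052) = (77,100/1,052)×470 + (1,052/2)×36.6 = $53,697.42
TC(1,861) = (77,100/1,861)×470 + (1,861/2)×36.6 = $53,528.09
Cheaper: Q = 1,861.  Difference = $169.33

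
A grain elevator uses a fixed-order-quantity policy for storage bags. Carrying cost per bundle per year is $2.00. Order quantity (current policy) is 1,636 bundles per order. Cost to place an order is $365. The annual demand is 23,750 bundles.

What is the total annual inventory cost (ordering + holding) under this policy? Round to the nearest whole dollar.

$6,935

Ordering: D/Q × S = 23,750/1,636 × $365 = $5,298.75
Holding:  Q/2 × H = 1,636/2 × $2 = $1,636.00
Total = $5,298.75 + $1,636.00 = $6,934.75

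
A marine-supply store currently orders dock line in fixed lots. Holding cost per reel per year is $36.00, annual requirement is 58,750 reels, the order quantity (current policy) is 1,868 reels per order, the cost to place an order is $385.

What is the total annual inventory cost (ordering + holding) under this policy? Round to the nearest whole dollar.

Orders/yr = 58,750/1,868 = 31.451; ordering cost = 31.451 × $385 = $12,108.54
Average inventory = 1,868/2 = 934; holding cost = 934 × $36 = $33,624.00
Total = $12,108.54 + $33,624.00 = $45,732.54

$45,733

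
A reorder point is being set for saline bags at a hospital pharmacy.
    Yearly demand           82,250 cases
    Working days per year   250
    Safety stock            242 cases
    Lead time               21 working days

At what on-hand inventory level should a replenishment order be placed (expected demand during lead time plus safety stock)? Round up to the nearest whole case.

7,151 cases

Daily demand d = 82,250 / 250 = 329.000 cases/day
Demand during lead time = 329.000 × 21 = 6,909.00
Reorder point = 6,909.00 + 242 = 7,151.00 → round up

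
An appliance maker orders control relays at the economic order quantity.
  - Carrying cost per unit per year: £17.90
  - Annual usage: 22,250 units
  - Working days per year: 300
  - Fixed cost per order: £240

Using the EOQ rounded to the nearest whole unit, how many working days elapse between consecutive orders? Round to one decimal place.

10.4 days

2DS/H = 2·22,250·240/17.9 = 596,648.04
EOQ = √596,648.04 ≈ 772.43 → Q = 772 units
Cycle time = (working days × Q)/D = (300 × 772) / 22,250 = 10.409 days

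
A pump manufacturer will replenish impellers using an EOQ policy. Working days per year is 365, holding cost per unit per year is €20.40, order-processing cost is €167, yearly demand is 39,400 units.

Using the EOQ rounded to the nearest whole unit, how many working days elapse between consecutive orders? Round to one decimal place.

7.4 days

Q* = √(2·D·S / H) = √(2·39,400·167 / 20.4) = √645,078.4 ≈ 803.17 → Q = 803 units
Cycle time = (working days × Q)/D = (365 × 803) / 39,400 = 7.439 days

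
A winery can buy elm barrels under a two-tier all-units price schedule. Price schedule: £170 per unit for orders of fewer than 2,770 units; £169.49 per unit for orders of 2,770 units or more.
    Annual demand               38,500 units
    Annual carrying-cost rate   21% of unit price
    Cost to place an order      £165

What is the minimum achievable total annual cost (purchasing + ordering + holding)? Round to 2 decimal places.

H₁ = 21%×£170 = £35.7000;  H₂ = 21%×£169.49 = £35.5929
EOQ₁ = √(2×38,500×165/35.7000) = 596.56  (< 2,770, feasible at tier 1)
EOQ₂ = √(2×38,500×165/35.5929) = 597.46  (< 2,770 → use Q = 2,770 at tier-2 price)
TC(tier 1 (EOQ₁), Q≈596.6) = £6,566,297.15
TC(tier 2, Q≈2,770.0) = £6,576,954.49
Minimum at tier 1 (EOQ₁): £6,566,297.15

£6,566,297.15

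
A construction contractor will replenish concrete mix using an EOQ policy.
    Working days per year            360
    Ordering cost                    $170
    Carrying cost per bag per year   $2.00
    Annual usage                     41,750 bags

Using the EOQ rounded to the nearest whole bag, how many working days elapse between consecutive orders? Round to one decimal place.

23.0 days

Q* = √(2·D·S / H) = √(2·41,750·170 / 2) = √7,097,500.0 ≈ 2,664.11 → Q = 2,664 bags
Cycle time = (working days × Q)/D = (360 × 2,664) / 41,750 = 22.971 days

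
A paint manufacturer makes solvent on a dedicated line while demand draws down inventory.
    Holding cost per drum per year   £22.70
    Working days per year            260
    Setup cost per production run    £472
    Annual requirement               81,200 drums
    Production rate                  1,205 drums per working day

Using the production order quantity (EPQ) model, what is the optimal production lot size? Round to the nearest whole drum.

Daily demand d = 81,200/260 = 312.308; p = 1205; 1 − d/p = 0.74082
EPQ = √(2DS / (H(1 − d/p)))
    = √(2 × 81,200 × 472 / (22.7 × 0.74082)) ≈ 2,134.98

2,135 drums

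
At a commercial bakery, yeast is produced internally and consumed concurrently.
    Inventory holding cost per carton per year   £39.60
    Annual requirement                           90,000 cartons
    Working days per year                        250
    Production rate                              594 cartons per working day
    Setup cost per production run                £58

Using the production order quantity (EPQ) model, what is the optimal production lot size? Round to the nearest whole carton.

818 cartons

Daily demand d = 90,000/250 = 360.000; p = 594; 1 − d/p = 0.39394
EPQ = √(2DS / (H(1 − d/p)))
    = √(2 × 90,000 × 58 / (39.6 × 0.39394)) ≈ 818.07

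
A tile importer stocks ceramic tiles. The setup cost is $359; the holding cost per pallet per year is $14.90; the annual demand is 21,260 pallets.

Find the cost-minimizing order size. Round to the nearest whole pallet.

Optimal lot size Q* = (2 × 21,260 × $359 / $14.9)^½ ≈ 1,012.16

1,012 pallets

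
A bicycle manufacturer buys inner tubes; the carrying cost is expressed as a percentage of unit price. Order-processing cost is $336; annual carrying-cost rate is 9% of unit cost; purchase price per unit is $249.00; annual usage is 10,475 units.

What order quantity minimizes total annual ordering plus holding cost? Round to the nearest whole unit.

560 units

H = i·C = 0.09 × $249 = $22.4100 per unit-year
EOQ = √(2DS/H) = √(2 × 10,475 × 336 / 22.41)
    = √(314,109.77) ≈ 560.45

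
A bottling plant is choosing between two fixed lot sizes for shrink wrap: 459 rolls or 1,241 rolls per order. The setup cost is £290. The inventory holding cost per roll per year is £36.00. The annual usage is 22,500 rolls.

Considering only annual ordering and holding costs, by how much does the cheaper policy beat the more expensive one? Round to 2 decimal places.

£5,118.17

TC(Q) = (D/Q)S + (Q/2)H
TC(459) = (22,500/459)×290 + (459/2)×36 = £22,477.69
TC(1,241) = (22,500/1,241)×290 + (1,241/2)×36 = £27,595.86
Cheaper: Q = 459.  Difference = £5,118.17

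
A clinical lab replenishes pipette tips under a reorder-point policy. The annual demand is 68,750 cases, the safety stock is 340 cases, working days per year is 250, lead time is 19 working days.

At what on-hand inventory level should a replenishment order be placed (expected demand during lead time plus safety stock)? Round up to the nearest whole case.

5,565 cases

Daily demand d = 68,750 / 250 = 275.000 cases/day
Demand during lead time = 275.000 × 19 = 5,225.00
Reorder point = 5,225.00 + 340 = 5,565.00 → round up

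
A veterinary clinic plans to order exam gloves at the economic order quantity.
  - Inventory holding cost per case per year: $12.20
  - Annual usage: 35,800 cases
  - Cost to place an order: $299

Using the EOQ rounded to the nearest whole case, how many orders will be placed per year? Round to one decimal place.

EOQ = √(2DS/H) = √(2 × 35,800 × 299 / 12.2)
    = √(1,754,786.89) ≈ 1,324.68 → Q = 1,325
Orders per year = D/Q = 35,800 / 1,325 = 27.019

27.0 orders per year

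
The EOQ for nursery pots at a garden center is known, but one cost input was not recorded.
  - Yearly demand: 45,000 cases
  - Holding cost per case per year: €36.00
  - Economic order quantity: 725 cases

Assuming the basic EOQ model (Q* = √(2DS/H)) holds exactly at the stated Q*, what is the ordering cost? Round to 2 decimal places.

EOQ relation: Q² = 2DS/H, so rearrange for the unknown.
S = Q²H / (2D) = 725² × 36 / (2 × 45,000) = 210.2500

€210.25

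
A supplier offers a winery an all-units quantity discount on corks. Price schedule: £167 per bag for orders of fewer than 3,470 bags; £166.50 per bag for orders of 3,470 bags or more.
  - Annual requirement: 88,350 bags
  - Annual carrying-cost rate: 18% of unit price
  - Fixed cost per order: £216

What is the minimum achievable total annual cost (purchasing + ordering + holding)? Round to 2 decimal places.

£14,767,772.55

H₁ = 18%×£167 = £30.0600;  H₂ = 18%×£166.50 = £29.9700
EOQ₁ = √(2×88,350×216/30.0600) = 1,126.81  (< 3,470, feasible at tier 1)
EOQ₂ = √(2×88,350×216/29.9700) = 1,128.50  (< 3,470 → use Q = 3,470 at tier-2 price)
TC(tier 1 (EOQ₁), Q≈1,126.8) = £14,788,321.91
TC(tier 2, Q≈3,470.0) = £14,767,772.55
Minimum at tier 2: £14,767,772.55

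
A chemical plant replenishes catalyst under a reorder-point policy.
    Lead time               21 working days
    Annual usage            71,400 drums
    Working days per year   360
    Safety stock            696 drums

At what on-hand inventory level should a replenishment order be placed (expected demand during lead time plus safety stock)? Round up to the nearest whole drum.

Daily demand d = 71,400 / 360 = 198.333 drums/day
Demand during lead time = 198.333 × 21 = 4,165.00
Reorder point = 4,165.00 + 696 = 4,861.00 → round up

4,861 drums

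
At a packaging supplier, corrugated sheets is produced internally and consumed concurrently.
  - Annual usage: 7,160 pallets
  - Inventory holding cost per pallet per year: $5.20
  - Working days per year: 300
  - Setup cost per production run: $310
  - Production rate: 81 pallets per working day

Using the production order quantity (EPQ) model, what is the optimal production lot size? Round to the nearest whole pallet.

d = 7,160/300 = 23.8667 pallets/day;  effective holding cost H(1 − d/p) = 5.2·(1 − 23.8667/81) = 3.66782
Q* = √(2DS / H_eff) = √(2·7,160·310 / 3.66782) ≈ 1,100.14

1,100 pallets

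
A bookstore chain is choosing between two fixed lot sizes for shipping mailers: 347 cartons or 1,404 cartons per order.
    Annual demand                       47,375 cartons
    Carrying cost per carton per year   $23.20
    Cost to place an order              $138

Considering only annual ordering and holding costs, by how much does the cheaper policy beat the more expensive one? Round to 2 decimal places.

$1,923.06

For each Q, cost = (D/Q)·S + (Q/2)·H.
TC(347) = (47,375/347)×138 + (347/2)×23.2 = $22,865.98
TC(1,404) = (47,375/1,404)×138 + (1,404/2)×23.2 = $20,942.92
|ΔTC| = |$22,865.98 − $20,942.92| = $1,923.06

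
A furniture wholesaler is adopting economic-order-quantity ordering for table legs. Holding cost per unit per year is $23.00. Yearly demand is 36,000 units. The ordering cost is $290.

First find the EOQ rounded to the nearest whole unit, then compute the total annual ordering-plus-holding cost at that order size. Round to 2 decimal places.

$21,914.38

Q* = √(2·D·S / H) = √(2·36,000·290 / 23) = √907,826.1 ≈ 952.80 → Q = 953 units
Annual ordering cost = (D/Q)·S = (36,000/953) × 290 = $10,954.88
Annual holding cost  = (Q/2)·H = (953/2) × 23 = $10,959.50
Total = $10,954.88 + $10,959.50 = $21,914.38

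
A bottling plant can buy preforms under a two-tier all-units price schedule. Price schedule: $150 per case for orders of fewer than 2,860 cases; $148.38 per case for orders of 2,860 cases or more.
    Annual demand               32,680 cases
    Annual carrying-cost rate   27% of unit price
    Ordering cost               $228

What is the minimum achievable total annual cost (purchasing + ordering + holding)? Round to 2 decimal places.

H₁ = 27%×$150 = $40.5000;  H₂ = 27%×$148.38 = $40.0626
EOQ₁ = √(2×32,680×228/40.5000) = 606.59  (< 2,860, feasible at tier 1)
EOQ₂ = √(2×32,680×228/40.0626) = 609.89  (< 2,860 → use Q = 2,860 at tier-2 price)
TC(tier 1 (EOQ₁), Q≈606.6) = $4,926,566.93
TC(tier 2, Q≈2,860.0) = $4,908,953.18
Minimum at tier 2: $4,908,953.18

$4,908,953.18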